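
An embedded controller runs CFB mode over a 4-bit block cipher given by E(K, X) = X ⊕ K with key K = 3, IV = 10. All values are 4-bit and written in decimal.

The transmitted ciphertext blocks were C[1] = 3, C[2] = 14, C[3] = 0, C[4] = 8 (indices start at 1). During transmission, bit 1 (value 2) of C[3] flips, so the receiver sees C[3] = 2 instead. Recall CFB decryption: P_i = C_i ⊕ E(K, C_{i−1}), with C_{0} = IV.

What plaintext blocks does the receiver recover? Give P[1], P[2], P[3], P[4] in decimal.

Only C[3] changed, to 2. In CFB, a change in C_i flips the same bit in P_i and garbles P_{i+1}. Decrypting the received ciphertext:
P[1]: E(K, 10) = 9; 3 ⊕ 9 = 10.
P[2]: E(K, 3) = 0; 14 ⊕ 0 = 14.
P[3]: E(K, 14) = 13; 2 ⊕ 13 = 15.
P[4]: E(K, 2) = 1; 8 ⊕ 1 = 9.
Blocks that differ from the original plaintext: P[3], P[4].

P[1] = 10, P[2] = 14, P[3] = 15, P[4] = 9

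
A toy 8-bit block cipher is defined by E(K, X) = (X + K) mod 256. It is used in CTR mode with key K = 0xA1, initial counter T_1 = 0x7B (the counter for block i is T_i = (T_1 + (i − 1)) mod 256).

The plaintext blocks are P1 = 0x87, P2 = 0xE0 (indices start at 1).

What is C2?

C2 = 0xFD

CTR encryption: S_i = E(K, T_i) where T_i is the counter for block i; C_i = P_i ⊕ S_i.
C1: T = 0x7B, S = E(K, T) = 0x1C; 0x87 ⊕ 0x1C = 0x9B.
C2: T = 0x7C, S = E(K, T) = 0x1D; 0xE0 ⊕ 0x1D = 0xFD.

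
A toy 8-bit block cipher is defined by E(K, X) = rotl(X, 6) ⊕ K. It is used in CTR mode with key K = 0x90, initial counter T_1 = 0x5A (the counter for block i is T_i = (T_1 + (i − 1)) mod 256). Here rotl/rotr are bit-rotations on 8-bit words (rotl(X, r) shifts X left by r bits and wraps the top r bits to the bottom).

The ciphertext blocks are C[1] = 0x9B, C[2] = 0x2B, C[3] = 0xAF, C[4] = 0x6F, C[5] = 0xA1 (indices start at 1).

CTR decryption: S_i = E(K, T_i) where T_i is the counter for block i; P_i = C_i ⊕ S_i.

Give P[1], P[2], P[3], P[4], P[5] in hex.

P[1] = 0x9D, P[2] = 0x6D, P[3] = 0x28, P[4] = 0xA8, P[5] = 0xA6

P[1]: T = 0x5A, S = E(K, T) = 0x06; 0x9B ⊕ 0x06 = 0x9D.
P[2]: T = 0x5B, S = E(K, T) = 0x46; 0x2B ⊕ 0x46 = 0x6D.
P[3]: T = 0x5C, S = E(K, T) = 0x87; 0xAF ⊕ 0x87 = 0x28.
P[4]: T = 0x5D, S = E(K, T) = 0xC7; 0x6F ⊕ 0xC7 = 0xA8.
P[5]: T = 0x5E, S = E(K, T) = 0x07; 0xA1 ⊕ 0x07 = 0xA6.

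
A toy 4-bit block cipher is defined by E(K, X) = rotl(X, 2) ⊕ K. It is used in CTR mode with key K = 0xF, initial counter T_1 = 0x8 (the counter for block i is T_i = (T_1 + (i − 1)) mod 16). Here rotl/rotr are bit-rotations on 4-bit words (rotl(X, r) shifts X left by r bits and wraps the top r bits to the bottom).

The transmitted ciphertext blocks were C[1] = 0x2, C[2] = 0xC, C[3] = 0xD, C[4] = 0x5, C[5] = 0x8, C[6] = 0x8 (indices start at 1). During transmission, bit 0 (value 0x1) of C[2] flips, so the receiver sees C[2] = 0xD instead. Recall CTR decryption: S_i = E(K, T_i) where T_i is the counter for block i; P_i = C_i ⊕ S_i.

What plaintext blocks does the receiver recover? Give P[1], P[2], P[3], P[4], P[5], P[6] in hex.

Only C[2] changed, to 0xD. In CTR, a change in C_i flips the same bit in P_i only; the keystream is unaffected. Decrypting the received ciphertext:
P[1]: T = 0x8, S = E(K, T) = 0xD; 0x2 ⊕ 0xD = 0xF.
P[2]: T = 0x9, S = E(K, T) = 0x9; 0xD ⊕ 0x9 = 0x4.
P[3]: T = 0xA, S = E(K, T) = 0x5; 0xD ⊕ 0x5 = 0x8.
P[4]: T = 0xB, S = E(K, T) = 0x1; 0x5 ⊕ 0x1 = 0x4.
P[5]: T = 0xC, S = E(K, T) = 0xC; 0x8 ⊕ 0xC = 0x4.
P[6]: T = 0xD, S = E(K, T) = 0x8; 0x8 ⊕ 0x8 = 0x0.
Blocks that differ from the original plaintext: P[2].

P[1] = 0xF, P[2] = 0x4, P[3] = 0x8, P[4] = 0x4, P[5] = 0x4, P[6] = 0x0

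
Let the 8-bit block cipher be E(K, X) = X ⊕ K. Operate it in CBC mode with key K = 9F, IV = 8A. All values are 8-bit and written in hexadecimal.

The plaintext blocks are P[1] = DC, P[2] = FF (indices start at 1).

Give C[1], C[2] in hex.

C[1] = C9, C[2] = A9

CBC encryption: C_i = E(K, P_i ⊕ C_{i−1}), with C_{0} = IV.
C[1]: P[1] ⊕ 8A = 56; E(K, 56) = C9.
C[2]: P[2] ⊕ C9 = 36; E(K, 36) = A9.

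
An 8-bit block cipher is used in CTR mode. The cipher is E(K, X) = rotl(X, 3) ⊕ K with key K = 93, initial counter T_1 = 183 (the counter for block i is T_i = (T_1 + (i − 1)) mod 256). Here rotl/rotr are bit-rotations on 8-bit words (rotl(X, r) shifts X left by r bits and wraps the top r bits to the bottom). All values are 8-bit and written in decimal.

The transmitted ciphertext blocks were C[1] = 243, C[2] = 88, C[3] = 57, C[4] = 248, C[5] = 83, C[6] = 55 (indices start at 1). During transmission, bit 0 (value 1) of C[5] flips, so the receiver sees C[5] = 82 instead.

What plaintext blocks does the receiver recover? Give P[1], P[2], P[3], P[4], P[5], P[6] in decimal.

P[1] = 19, P[2] = 192, P[3] = 169, P[4] = 112, P[5] = 210, P[6] = 143

CTR decryption: S_i = E(K, T_i) where T_i is the counter for block i; P_i = C_i ⊕ S_i.
Only C[5] changed, to 82. In CTR, a change in C_i flips the same bit in P_i only; the keystream is unaffected. Decrypting the received ciphertext:
P[1]: T = 183, S = E(K, T) = 224; 243 ⊕ 224 = 19.
P[2]: T = 184, S = E(K, T) = 152; 88 ⊕ 152 = 192.
P[3]: T = 185, S = E(K, T) = 144; 57 ⊕ 144 = 169.
P[4]: T = 186, S = E(K, T) = 136; 248 ⊕ 136 = 112.
P[5]: T = 187, S = E(K, T) = 128; 82 ⊕ 128 = 210.
P[6]: T = 188, S = E(K, T) = 184; 55 ⊕ 184 = 143.
Blocks that differ from the original plaintext: P[5].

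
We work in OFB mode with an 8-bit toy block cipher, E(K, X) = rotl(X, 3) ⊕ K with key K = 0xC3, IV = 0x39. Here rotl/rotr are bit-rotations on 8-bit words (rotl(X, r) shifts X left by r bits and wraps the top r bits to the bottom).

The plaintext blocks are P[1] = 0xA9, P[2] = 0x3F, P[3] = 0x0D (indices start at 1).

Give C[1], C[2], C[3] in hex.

C[1] = 0xA3, C[2] = 0xAC, C[3] = 0x52

OFB encryption: S_i = E(K, S_{i−1}) with S_{0} = IV; C_i = P_i ⊕ S_i.
C[1]: S = E(K, 0x39) = 0x0A; 0xA9 ⊕ 0x0A = 0xA3.
C[2]: S = E(K, 0x0A) = 0x93; 0x3F ⊕ 0x93 = 0xAC.
C[3]: S = E(K, 0x93) = 0x5F; 0x0D ⊕ 0x5F = 0x52.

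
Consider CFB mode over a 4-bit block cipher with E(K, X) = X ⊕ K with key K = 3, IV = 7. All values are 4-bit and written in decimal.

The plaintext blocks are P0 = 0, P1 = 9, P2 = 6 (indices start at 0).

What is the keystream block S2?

13

CFB encryption: C_i = P_i ⊕ E(K, C_{i−1}), with C_{−1} = IV.
C0: E(K, 7) = 4; 0 ⊕ 4 = 4.
C1: E(K, 4) = 7; 9 ⊕ 7 = 14.
C2: E(K, 14) = 13; 6 ⊕ 13 = 11.
So S2 = 13.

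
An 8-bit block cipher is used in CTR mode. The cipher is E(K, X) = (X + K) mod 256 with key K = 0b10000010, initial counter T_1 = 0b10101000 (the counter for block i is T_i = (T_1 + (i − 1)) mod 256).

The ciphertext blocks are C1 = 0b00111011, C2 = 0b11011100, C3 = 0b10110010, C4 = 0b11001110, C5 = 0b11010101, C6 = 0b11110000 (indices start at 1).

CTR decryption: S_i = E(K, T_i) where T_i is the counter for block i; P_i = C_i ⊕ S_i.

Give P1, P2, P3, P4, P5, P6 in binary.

P1: T = 0b10101000, S = E(K, T) = 0b00101010; 0b00111011 ⊕ 0b00101010 = 0b00010001.
P2: T = 0b10101001, S = E(K, T) = 0b00101011; 0b11011100 ⊕ 0b00101011 = 0b11110111.
P3: T = 0b10101010, S = E(K, T) = 0b00101100; 0b10110010 ⊕ 0b00101100 = 0b10011110.
P4: T = 0b10101011, S = E(K, T) = 0b00101101; 0b11001110 ⊕ 0b00101101 = 0b11100011.
P5: T = 0b10101100, S = E(K, T) = 0b00101110; 0b11010101 ⊕ 0b00101110 = 0b11111011.
P6: T = 0b10101101, S = E(K, T) = 0b00101111; 0b11110000 ⊕ 0b00101111 = 0b11011111.

P1 = 0b00010001, P2 = 0b11110111, P3 = 0b10011110, P4 = 0b11100011, P5 = 0b11111011, P6 = 0b11011111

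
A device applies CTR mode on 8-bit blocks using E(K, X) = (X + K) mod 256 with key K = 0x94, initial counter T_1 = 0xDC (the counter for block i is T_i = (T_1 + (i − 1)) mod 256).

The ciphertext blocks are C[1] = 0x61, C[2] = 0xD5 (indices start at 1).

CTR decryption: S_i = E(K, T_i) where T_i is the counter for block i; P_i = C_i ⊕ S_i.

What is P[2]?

P[2]: T = 0xDD, S = E(K, T) = 0x71; 0xD5 ⊕ 0x71 = 0xA4.

P[2] = 0xA4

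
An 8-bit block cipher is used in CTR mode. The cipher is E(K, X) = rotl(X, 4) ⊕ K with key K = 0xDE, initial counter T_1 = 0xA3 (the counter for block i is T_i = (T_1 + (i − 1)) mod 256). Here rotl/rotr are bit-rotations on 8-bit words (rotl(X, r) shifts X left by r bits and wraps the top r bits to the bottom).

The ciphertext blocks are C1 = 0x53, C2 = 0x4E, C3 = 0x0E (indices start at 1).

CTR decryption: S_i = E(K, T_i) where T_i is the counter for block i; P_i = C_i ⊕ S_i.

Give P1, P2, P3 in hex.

P1: T = 0xA3, S = E(K, T) = 0xE4; 0x53 ⊕ 0xE4 = 0xB7.
P2: T = 0xA4, S = E(K, T) = 0x94; 0x4E ⊕ 0x94 = 0xDA.
P3: T = 0xA5, S = E(K, T) = 0x84; 0x0E ⊕ 0x84 = 0x8A.

P1 = 0xB7, P2 = 0xDA, P3 = 0x8A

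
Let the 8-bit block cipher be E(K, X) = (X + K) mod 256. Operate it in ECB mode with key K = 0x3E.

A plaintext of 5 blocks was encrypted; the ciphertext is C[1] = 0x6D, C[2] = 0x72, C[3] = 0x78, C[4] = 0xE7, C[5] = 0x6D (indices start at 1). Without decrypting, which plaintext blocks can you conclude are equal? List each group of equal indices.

P[1] = P[5]

ECB encrypts each block independently with the same key, so equal ciphertext blocks imply equal plaintext blocks.
C[1] = C[5] = 0x6D, so P[1] = P[5].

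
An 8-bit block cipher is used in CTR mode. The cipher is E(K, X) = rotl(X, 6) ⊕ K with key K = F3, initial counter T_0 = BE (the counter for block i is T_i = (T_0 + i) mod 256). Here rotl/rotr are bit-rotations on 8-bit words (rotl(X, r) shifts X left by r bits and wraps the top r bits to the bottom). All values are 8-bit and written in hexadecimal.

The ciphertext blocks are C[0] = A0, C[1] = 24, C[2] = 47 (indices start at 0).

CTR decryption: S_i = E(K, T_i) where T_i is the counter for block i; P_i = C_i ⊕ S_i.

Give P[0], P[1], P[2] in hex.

P[0] = FC, P[1] = 38, P[2] = 84

P[0]: T = BE, S = E(K, T) = 5C; A0 ⊕ 5C = FC.
P[1]: T = BF, S = E(K, T) = 1C; 24 ⊕ 1C = 38.
P[2]: T = C0, S = E(K, T) = C3; 47 ⊕ C3 = 84.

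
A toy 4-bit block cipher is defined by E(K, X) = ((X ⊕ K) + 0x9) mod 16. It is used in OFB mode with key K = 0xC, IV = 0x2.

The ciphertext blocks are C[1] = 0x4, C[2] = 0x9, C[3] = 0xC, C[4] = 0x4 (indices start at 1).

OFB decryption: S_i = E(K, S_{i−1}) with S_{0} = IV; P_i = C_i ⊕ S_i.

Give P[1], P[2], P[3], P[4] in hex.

P[1]: S = E(K, 0x2) = 0x7; 0x4 ⊕ 0x7 = 0x3.
P[2]: S = E(K, 0x7) = 0x4; 0x9 ⊕ 0x4 = 0xD.
P[3]: S = E(K, 0x4) = 0x1; 0xC ⊕ 0x1 = 0xD.
P[4]: S = E(K, 0x1) = 0x6; 0x4 ⊕ 0x6 = 0x2.

P[1] = 0x3, P[2] = 0xD, P[3] = 0xD, P[4] = 0x2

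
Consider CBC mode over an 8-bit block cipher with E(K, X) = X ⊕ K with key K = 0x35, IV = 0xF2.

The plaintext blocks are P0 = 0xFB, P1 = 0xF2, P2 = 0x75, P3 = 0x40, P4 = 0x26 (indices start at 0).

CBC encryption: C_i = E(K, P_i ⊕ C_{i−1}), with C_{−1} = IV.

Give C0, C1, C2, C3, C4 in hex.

C0: P0 ⊕ 0xF2 = 0x09; E(K, 0x09) = 0x3C.
C1: P1 ⊕ 0x3C = 0xCE; E(K, 0xCE) = 0xFB.
C2: P2 ⊕ 0xFB = 0x8E; E(K, 0x8E) = 0xBB.
C3: P3 ⊕ 0xBB = 0xFB; E(K, 0xFB) = 0xCE.
C4: P4 ⊕ 0xCE = 0xE8; E(K, 0xE8) = 0xDD.

C0 = 0x3C, C1 = 0xFB, C2 = 0xBB, C3 = 0xCE, C4 = 0xDD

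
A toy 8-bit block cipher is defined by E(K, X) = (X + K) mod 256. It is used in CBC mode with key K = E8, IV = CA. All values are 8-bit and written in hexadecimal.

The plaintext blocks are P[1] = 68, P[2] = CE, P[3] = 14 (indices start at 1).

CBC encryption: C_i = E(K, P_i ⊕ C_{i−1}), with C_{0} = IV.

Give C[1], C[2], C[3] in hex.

C[1] = 8A, C[2] = 2C, C[3] = 20

C[1]: P[1] ⊕ CA = A2; E(K, A2) = 8A.
C[2]: P[2] ⊕ 8A = 44; E(K, 44) = 2C.
C[3]: P[3] ⊕ 2C = 38; E(K, 38) = 20.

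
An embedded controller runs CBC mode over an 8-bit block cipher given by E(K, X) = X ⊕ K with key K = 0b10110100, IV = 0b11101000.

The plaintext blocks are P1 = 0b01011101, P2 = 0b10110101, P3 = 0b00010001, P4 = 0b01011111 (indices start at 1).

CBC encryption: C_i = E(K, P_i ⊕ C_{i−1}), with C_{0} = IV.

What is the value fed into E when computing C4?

0b11111010

C1: P1 ⊕ 0b11101000 = 0b10110101; E(K, 0b10110101) = 0b00000001.
C2: P2 ⊕ 0b00000001 = 0b10110100; E(K, 0b10110100) = 0b00000000.
C3: P3 ⊕ 0b00000000 = 0b00010001; E(K, 0b00010001) = 0b10100101.
C4: P4 ⊕ 0b10100101 = 0b11111010; E(K, 0b11111010) = 0b01001110.
So the input to E for block 4 is 0b11111010.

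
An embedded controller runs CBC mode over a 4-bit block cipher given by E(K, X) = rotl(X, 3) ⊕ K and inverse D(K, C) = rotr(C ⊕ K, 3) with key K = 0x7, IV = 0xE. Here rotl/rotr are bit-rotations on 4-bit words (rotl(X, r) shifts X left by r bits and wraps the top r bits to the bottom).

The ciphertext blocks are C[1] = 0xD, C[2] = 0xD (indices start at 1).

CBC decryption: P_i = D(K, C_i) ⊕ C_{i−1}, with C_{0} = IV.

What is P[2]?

P[2] = 0x8

P[2]: D(K, 0xD) = 0x5; 0x5 ⊕ 0xD = 0x8.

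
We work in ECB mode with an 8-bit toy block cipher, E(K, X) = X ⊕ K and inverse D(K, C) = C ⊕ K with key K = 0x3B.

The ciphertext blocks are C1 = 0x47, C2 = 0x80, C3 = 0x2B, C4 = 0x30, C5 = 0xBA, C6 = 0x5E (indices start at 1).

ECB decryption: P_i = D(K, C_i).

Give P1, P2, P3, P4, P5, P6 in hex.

P1: D(K, 0x47) = 0x7C.
P2: D(K, 0x80) = 0xBB.
P3: D(K, 0x2B) = 0x10.
P4: D(K, 0x30) = 0x0B.
P5: D(K, 0xBA) = 0x81.
P6: D(K, 0x5E) = 0x65.

P1 = 0x7C, P2 = 0xBB, P3 = 0x10, P4 = 0x0B, P5 = 0x81, P6 = 0x65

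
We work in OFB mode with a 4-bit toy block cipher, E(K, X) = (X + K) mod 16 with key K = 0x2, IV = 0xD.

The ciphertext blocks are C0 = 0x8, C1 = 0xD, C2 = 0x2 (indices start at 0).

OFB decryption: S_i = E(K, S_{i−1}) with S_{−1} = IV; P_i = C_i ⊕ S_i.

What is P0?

P0 = 0x7

P0: S = E(K, 0xD) = 0xF; 0x8 ⊕ 0xF = 0x7.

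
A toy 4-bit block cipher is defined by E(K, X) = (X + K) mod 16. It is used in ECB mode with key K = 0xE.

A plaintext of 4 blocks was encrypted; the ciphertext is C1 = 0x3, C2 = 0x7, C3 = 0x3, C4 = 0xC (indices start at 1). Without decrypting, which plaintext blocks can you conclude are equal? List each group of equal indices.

P1 = P3

ECB encrypts each block independently with the same key, so equal ciphertext blocks imply equal plaintext blocks.
C1 = C3 = 0x3, so P1 = P3.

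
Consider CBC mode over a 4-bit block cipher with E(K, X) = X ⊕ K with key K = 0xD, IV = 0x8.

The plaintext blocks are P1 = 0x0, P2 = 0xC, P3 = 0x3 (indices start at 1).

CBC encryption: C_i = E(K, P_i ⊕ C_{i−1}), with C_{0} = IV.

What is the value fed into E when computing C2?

0x9

C1: P1 ⊕ 0x8 = 0x8; E(K, 0x8) = 0x5.
C2: P2 ⊕ 0x5 = 0x9; E(K, 0x9) = 0x4.
So the input to E for block 2 is 0x9.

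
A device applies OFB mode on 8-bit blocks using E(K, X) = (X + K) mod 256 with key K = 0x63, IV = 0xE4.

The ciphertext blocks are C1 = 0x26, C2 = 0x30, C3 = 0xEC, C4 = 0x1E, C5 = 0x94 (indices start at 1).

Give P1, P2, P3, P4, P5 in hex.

P1 = 0x61, P2 = 0x9A, P3 = 0xE1, P4 = 0x6E, P5 = 0x47

OFB decryption: S_i = E(K, S_{i−1}) with S_{0} = IV; P_i = C_i ⊕ S_i.
P1: S = E(K, 0xE4) = 0x47; 0x26 ⊕ 0x47 = 0x61.
P2: S = E(K, 0x47) = 0xAA; 0x30 ⊕ 0xAA = 0x9A.
P3: S = E(K, 0xAA) = 0x0D; 0xEC ⊕ 0x0D = 0xE1.
P4: S = E(K, 0x0D) = 0x70; 0x1E ⊕ 0x70 = 0x6E.
P5: S = E(K, 0x70) = 0xD3; 0x94 ⊕ 0xD3 = 0x47.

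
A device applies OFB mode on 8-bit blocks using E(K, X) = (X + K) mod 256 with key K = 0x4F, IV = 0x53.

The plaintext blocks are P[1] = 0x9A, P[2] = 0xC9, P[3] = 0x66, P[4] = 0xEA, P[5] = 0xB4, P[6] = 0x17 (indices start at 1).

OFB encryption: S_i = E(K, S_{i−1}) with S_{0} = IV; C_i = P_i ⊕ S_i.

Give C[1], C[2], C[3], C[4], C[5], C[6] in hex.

C[1] = 0x38, C[2] = 0x38, C[3] = 0x26, C[4] = 0x65, C[5] = 0x6A, C[6] = 0x3A

C[1]: S = E(K, 0x53) = 0xA2; 0x9A ⊕ 0xA2 = 0x38.
C[2]: S = E(K, 0xA2) = 0xF1; 0xC9 ⊕ 0xF1 = 0x38.
C[3]: S = E(K, 0xF1) = 0x40; 0x66 ⊕ 0x40 = 0x26.
C[4]: S = E(K, 0x40) = 0x8F; 0xEA ⊕ 0x8F = 0x65.
C[5]: S = E(K, 0x8F) = 0xDE; 0xB4 ⊕ 0xDE = 0x6A.
C[6]: S = E(K, 0xDE) = 0x2D; 0x17 ⊕ 0x2D = 0x3A.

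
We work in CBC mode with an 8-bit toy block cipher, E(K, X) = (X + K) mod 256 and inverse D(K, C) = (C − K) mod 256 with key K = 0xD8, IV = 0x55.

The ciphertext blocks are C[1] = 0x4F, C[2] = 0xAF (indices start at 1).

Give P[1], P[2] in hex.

P[1] = 0x22, P[2] = 0x98

CBC decryption: P_i = D(K, C_i) ⊕ C_{i−1}, with C_{0} = IV.
P[1]: D(K, 0x4F) = 0x77; 0x77 ⊕ 0x55 = 0x22.
P[2]: D(K, 0xAF) = 0xD7; 0xD7 ⊕ 0x4F = 0x98.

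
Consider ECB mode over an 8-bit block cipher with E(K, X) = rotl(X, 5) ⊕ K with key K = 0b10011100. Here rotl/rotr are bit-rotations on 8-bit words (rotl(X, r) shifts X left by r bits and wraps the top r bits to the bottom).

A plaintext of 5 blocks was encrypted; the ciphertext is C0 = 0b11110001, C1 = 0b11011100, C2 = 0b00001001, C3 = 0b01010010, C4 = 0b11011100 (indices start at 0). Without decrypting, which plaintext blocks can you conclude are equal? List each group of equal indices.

P1 = P4

ECB encrypts each block independently with the same key, so equal ciphertext blocks imply equal plaintext blocks.
C1 = C4 = 0b11011100, so P1 = P4.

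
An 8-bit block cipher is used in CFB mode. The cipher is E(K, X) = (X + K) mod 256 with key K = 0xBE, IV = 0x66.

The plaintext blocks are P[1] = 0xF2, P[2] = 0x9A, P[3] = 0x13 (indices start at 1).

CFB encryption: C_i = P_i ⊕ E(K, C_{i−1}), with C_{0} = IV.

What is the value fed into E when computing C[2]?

C[1]: E(K, 0x66) = 0x24; 0xF2 ⊕ 0x24 = 0xD6.
C[2]: E(K, 0xD6) = 0x94; 0x9A ⊕ 0x94 = 0x0E.
So the input to E for block [2] is 0xD6.

0xD6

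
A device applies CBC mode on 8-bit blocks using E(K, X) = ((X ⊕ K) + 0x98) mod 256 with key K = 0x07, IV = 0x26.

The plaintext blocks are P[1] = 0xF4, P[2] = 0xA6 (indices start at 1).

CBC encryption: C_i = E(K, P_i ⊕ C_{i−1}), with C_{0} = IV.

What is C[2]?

C[1]: P[1] ⊕ 0x26 = 0xD2; E(K, 0xD2) = 0x6D.
C[2]: P[2] ⊕ 0x6D = 0xCB; E(K, 0xCB) = 0x64.

C[2] = 0x64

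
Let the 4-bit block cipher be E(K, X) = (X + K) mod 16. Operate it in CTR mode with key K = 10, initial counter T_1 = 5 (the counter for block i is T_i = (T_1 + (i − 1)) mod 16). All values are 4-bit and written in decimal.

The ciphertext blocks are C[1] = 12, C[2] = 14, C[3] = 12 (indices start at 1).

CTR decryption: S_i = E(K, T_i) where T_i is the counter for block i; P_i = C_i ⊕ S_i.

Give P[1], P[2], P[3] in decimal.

P[1] = 3, P[2] = 14, P[3] = 13

P[1]: T = 5, S = E(K, T) = 15; 12 ⊕ 15 = 3.
P[2]: T = 6, S = E(K, T) = 0; 14 ⊕ 0 = 14.
P[3]: T = 7, S = E(K, T) = 1; 12 ⊕ 1 = 13.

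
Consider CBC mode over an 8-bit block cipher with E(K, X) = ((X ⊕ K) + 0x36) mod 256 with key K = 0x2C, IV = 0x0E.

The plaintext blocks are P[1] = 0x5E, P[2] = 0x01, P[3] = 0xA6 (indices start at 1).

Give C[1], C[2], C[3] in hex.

CBC encryption: C_i = E(K, P_i ⊕ C_{i−1}), with C_{0} = IV.
C[1]: P[1] ⊕ 0x0E = 0x50; E(K, 0x50) = 0xB2.
C[2]: P[2] ⊕ 0xB2 = 0xB3; E(K, 0xB3) = 0xD5.
C[3]: P[3] ⊕ 0xD5 = 0x73; E(K, 0x73) = 0x95.

C[1] = 0xB2, C[2] = 0xD5, C[3] = 0x95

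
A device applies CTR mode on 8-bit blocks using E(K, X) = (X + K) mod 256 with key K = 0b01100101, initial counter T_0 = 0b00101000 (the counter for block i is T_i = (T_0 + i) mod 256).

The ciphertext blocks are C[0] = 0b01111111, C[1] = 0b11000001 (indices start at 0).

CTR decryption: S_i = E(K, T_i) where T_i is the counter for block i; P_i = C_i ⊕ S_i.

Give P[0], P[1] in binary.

P[0]: T = 0b00101000, S = E(K, T) = 0b10001101; 0b01111111 ⊕ 0b10001101 = 0b11110010.
P[1]: T = 0b00101001, S = E(K, T) = 0b10001110; 0b11000001 ⊕ 0b10001110 = 0b01001111.

P[0] = 0b11110010, P[1] = 0b01001111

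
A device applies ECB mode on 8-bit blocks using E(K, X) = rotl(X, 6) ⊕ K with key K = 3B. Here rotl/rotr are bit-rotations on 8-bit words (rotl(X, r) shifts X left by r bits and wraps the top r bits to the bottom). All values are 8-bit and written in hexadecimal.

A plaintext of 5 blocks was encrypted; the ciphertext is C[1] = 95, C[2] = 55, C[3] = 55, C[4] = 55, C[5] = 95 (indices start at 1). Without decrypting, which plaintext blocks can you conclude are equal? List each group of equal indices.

P[1] = P[5]; P[2] = P[3] = P[4]

ECB encrypts each block independently with the same key, so equal ciphertext blocks imply equal plaintext blocks.
C[1] = C[5] = 95, so P[1] = P[5].
C[2] = C[3] = C[4] = 55, so P[2] = P[3] = P[4].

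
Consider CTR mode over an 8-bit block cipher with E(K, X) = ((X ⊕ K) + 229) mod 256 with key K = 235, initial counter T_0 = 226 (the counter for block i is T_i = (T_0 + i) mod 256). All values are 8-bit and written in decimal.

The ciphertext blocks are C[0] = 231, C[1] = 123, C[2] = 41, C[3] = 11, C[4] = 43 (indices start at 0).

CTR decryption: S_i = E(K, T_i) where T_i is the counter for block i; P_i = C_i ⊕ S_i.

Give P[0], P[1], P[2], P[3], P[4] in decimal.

P[0] = 9, P[1] = 150, P[2] = 221, P[3] = 248, P[4] = 217

P[0]: T = 226, S = E(K, T) = 238; 231 ⊕ 238 = 9.
P[1]: T = 227, S = E(K, T) = 237; 123 ⊕ 237 = 150.
P[2]: T = 228, S = E(K, T) = 244; 41 ⊕ 244 = 221.
P[3]: T = 229, S = E(K, T) = 243; 11 ⊕ 243 = 248.
P[4]: T = 230, S = E(K, T) = 242; 43 ⊕ 242 = 217.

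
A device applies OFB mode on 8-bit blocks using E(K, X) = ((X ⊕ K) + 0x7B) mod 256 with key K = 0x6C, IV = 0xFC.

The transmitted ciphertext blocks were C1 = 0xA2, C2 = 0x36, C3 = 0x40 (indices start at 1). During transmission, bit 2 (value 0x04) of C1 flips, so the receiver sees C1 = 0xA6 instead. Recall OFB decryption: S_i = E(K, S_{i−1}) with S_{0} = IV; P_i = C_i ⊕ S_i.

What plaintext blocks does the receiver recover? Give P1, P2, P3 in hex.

P1 = 0xAD, P2 = 0xD4, P3 = 0x49

Only C1 changed, to 0xA6. In OFB, a change in C_i flips the same bit in P_i only; the keystream is unaffected. Decrypting the received ciphertext:
P1: S = E(K, 0xFC) = 0x0B; 0xA6 ⊕ 0x0B = 0xAD.
P2: S = E(K, 0x0B) = 0xE2; 0x36 ⊕ 0xE2 = 0xD4.
P3: S = E(K, 0xE2) = 0x09; 0x40 ⊕ 0x09 = 0x49.
Blocks that differ from the original plaintext: P1.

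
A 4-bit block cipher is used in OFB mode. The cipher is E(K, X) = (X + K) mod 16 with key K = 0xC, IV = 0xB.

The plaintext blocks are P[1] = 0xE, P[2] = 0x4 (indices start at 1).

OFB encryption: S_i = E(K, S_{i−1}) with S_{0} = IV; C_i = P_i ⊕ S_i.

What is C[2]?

C[2] = 0x7

C[1]: S = E(K, 0xB) = 0x7; 0xE ⊕ 0x7 = 0x9.
C[2]: S = E(K, 0x7) = 0x3; 0x4 ⊕ 0x3 = 0x7.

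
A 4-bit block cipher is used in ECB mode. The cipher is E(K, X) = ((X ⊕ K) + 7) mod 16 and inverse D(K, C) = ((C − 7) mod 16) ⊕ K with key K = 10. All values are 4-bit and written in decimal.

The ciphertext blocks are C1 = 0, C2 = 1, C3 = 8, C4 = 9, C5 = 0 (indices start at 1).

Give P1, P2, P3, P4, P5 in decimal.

ECB decryption: P_i = D(K, C_i).
P1: D(K, 0) = 3.
P2: D(K, 1) = 0.
P3: D(K, 8) = 11.
P4: D(K, 9) = 8.
P5: D(K, 0) = 3.

P1 = 3, P2 = 0, P3 = 11, P4 = 8, P5 = 3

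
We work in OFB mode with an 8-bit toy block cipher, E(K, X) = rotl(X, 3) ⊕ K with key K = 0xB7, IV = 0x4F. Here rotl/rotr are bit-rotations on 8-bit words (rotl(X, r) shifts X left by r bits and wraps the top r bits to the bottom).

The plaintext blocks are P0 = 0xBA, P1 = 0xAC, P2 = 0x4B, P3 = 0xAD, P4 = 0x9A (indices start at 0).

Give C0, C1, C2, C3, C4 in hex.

C0 = 0x77, C1 = 0x75, C2 = 0x32, C3 = 0xD1, C4 = 0xCE

OFB encryption: S_i = E(K, S_{i−1}) with S_{−1} = IV; C_i = P_i ⊕ S_i.
C0: S = E(K, 0x4F) = 0xCD; 0xBA ⊕ 0xCD = 0x77.
C1: S = E(K, 0xCD) = 0xD9; 0xAC ⊕ 0xD9 = 0x75.
C2: S = E(K, 0xD9) = 0x79; 0x4B ⊕ 0x79 = 0x32.
C3: S = E(K, 0x79) = 0x7C; 0xAD ⊕ 0x7C = 0xD1.
C4: S = E(K, 0x7C) = 0x54; 0x9A ⊕ 0x54 = 0xCE.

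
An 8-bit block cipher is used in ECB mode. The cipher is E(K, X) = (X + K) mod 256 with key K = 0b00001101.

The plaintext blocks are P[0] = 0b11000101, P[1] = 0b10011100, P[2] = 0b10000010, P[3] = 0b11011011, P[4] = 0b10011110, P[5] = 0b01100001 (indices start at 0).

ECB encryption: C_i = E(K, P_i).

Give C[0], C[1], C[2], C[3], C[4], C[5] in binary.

C[0]: E(K, 0b11000101) = 0b11010010.
C[1]: E(K, 0b10011100) = 0b10101001.
C[2]: E(K, 0b10000010) = 0b10001111.
C[3]: E(K, 0b11011011) = 0b11101000.
C[4]: E(K, 0b10011110) = 0b10101011.
C[5]: E(K, 0b01100001) = 0b01101110.

C[0] = 0b11010010, C[1] = 0b10101001, C[2] = 0b10001111, C[3] = 0b11101000, C[4] = 0b10101011, C[5] = 0b01101110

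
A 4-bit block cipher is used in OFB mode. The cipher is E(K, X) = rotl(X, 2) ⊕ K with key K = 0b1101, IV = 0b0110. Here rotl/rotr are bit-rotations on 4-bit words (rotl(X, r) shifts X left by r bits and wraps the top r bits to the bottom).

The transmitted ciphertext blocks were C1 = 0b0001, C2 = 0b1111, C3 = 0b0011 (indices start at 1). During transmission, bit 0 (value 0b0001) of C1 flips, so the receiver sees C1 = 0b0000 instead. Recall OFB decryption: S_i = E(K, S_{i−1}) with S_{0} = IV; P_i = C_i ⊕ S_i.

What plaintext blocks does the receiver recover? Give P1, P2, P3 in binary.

P1 = 0b0100, P2 = 0b0011, P3 = 0b1101

Only C1 changed, to 0b0000. In OFB, a change in C_i flips the same bit in P_i only; the keystream is unaffected. Decrypting the received ciphertext:
P1: S = E(K, 0b0110) = 0b0100; 0b0000 ⊕ 0b0100 = 0b0100.
P2: S = E(K, 0b0100) = 0b1100; 0b1111 ⊕ 0b1100 = 0b0011.
P3: S = E(K, 0b1100) = 0b1110; 0b0011 ⊕ 0b1110 = 0b1101.
Blocks that differ from the original plaintext: P1.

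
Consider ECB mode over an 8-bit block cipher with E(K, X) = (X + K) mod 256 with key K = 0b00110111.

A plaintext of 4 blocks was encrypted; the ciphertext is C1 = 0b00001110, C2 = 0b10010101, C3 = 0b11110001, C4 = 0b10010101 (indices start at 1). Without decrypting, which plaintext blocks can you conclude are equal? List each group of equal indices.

P2 = P4

ECB encrypts each block independently with the same key, so equal ciphertext blocks imply equal plaintext blocks.
C2 = C4 = 0b10010101, so P2 = P4.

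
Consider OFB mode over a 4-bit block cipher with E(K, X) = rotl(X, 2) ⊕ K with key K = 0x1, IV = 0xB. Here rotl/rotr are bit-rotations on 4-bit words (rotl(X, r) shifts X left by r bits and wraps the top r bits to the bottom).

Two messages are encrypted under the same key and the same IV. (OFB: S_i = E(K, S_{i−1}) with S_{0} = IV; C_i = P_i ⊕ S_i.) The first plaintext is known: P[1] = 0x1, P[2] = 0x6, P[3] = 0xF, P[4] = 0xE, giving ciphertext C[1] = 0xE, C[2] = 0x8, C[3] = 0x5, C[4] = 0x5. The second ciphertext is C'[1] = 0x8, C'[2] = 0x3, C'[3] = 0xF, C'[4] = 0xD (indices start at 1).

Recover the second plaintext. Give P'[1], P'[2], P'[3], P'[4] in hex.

In OFB with a reused IV, both messages share the same keystream S_i, so C_i ⊕ C'_i = P_i ⊕ P'_i and thus P'_i = P_i ⊕ C_i ⊕ C'_i.
P'[1]: 0x1 ⊕ 0xE ⊕ 0x8 = 0x7.
P'[2]: 0x6 ⊕ 0x8 ⊕ 0x3 = 0xD.
P'[3]: 0xF ⊕ 0x5 ⊕ 0xF = 0x5.
P'[4]: 0xE ⊕ 0x5 ⊕ 0xD = 0x6.

P'[1] = 0x7, P'[2] = 0xD, P'[3] = 0x5, P'[4] = 0x6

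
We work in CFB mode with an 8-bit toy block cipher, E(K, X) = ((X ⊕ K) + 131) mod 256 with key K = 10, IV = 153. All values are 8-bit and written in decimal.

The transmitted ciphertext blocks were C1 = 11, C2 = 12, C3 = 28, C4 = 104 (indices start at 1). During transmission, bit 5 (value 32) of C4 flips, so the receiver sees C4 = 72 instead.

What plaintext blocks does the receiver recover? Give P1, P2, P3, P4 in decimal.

P1 = 29, P2 = 136, P3 = 149, P4 = 209

CFB decryption: P_i = C_i ⊕ E(K, C_{i−1}), with C_{0} = IV.
Only C4 changed, to 72. In CFB, a change in C_i flips the same bit in P_i and garbles P_{i+1}. Decrypting the received ciphertext:
P1: E(K, 153) = 22; 11 ⊕ 22 = 29.
P2: E(K, 11) = 132; 12 ⊕ 132 = 136.
P3: E(K, 12) = 137; 28 ⊕ 137 = 149.
P4: E(K, 28) = 153; 72 ⊕ 153 = 209.
Blocks that differ from the original plaintext: P4.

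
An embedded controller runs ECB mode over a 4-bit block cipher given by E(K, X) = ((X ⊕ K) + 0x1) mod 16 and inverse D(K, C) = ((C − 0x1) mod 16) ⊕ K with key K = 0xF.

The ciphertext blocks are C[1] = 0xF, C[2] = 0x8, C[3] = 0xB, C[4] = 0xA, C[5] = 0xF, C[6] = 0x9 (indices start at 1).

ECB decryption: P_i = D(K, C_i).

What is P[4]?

P[4]: D(K, 0xA) = 0x6.

P[4] = 0x6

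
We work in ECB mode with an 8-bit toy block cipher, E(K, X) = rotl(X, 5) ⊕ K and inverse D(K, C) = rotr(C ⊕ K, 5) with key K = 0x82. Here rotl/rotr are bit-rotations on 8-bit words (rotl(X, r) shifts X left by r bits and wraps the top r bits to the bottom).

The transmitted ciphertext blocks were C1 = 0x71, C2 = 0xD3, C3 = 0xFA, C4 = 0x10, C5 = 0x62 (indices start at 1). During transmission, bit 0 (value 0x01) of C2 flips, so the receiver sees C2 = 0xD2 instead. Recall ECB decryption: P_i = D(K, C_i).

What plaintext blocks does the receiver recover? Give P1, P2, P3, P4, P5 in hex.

P1 = 0x9F, P2 = 0x82, P3 = 0xC3, P4 = 0x94, P5 = 0x07

Only C2 changed, to 0xD2. In ECB, a change in C_i affects only P_i. Decrypting the received ciphertext:
P1: D(K, 0x71) = 0x9F.
P2: D(K, 0xD2) = 0x82.
P3: D(K, 0xFA) = 0xC3.
P4: D(K, 0x10) = 0x94.
P5: D(K, 0x62) = 0x07.
Blocks that differ from the original plaintext: P2.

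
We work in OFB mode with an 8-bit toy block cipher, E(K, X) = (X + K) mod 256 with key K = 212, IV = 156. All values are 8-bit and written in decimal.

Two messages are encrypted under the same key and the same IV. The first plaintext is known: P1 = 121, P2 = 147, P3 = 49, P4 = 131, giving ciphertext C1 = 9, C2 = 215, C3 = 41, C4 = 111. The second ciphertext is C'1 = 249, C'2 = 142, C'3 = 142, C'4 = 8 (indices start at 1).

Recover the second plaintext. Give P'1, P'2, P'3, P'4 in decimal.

In OFB with a reused IV, both messages share the same keystream S_i, so C_i ⊕ C'_i = P_i ⊕ P'_i and thus P'_i = P_i ⊕ C_i ⊕ C'_i.
P'1: 121 ⊕ 9 ⊕ 249 = 137.
P'2: 147 ⊕ 215 ⊕ 142 = 202.
P'3: 49 ⊕ 41 ⊕ 142 = 150.
P'4: 131 ⊕ 111 ⊕ 8 = 228.

P'1 = 137, P'2 = 202, P'3 = 150, P'4 = 228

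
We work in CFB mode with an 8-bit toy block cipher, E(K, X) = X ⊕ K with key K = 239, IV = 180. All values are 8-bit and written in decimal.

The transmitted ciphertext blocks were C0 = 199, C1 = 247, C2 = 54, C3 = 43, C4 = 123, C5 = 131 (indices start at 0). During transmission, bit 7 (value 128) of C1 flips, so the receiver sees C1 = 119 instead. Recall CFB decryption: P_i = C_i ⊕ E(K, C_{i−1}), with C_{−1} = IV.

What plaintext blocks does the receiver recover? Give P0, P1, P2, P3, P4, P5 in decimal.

Only C1 changed, to 119. In CFB, a change in C_i flips the same bit in P_i and garbles P_{i+1}. Decrypting the received ciphertext:
P0: E(K, 180) = 91; 199 ⊕ 91 = 156.
P1: E(K, 199) = 40; 119 ⊕ 40 = 95.
P2: E(K, 119) = 152; 54 ⊕ 152 = 174.
P3: E(K, 54) = 217; 43 ⊕ 217 = 242.
P4: E(K, 43) = 196; 123 ⊕ 196 = 191.
P5: E(K, 123) = 148; 131 ⊕ 148 = 23.
Blocks that differ from the original plaintext: P1, P2.

P0 = 156, P1 = 95, P2 = 174, P3 = 242, P4 = 191, P5 = 23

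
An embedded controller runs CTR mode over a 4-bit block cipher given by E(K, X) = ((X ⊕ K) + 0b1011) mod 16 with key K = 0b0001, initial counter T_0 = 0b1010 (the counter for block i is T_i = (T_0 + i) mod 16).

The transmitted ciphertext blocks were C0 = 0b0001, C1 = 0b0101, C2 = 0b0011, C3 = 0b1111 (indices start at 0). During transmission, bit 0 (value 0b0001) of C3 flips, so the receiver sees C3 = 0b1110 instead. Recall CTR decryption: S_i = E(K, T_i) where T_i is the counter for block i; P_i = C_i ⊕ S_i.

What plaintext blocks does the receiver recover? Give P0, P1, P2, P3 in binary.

Only C3 changed, to 0b1110. In CTR, a change in C_i flips the same bit in P_i only; the keystream is unaffected. Decrypting the received ciphertext:
P0: T = 0b1010, S = E(K, T) = 0b0110; 0b0001 ⊕ 0b0110 = 0b0111.
P1: T = 0b1011, S = E(K, T) = 0b0101; 0b0101 ⊕ 0b0101 = 0b0000.
P2: T = 0b1100, S = E(K, T) = 0b1000; 0b0011 ⊕ 0b1000 = 0b1011.
P3: T = 0b1101, S = E(K, T) = 0b0111; 0b1110 ⊕ 0b0111 = 0b1001.
Blocks that differ from the original plaintext: P3.

P0 = 0b0111, P1 = 0b0000, P2 = 0b1011, P3 = 0b1001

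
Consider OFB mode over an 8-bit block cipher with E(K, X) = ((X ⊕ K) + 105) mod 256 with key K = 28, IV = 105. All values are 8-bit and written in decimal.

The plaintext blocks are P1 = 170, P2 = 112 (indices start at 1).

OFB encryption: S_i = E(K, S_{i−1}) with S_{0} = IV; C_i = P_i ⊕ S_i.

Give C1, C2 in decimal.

C1: S = E(K, 105) = 222; 170 ⊕ 222 = 116.
C2: S = E(K, 222) = 43; 112 ⊕ 43 = 91.

C1 = 116, C2 = 91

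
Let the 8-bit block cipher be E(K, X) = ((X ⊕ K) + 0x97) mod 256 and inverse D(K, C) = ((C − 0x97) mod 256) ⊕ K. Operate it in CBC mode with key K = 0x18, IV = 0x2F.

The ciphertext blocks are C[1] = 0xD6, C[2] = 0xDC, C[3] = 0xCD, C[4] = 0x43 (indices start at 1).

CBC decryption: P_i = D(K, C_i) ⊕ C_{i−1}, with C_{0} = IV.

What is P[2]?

P[2]: D(K, 0xDC) = 0x5D; 0x5D ⊕ 0xD6 = 0x8B.

P[2] = 0x8B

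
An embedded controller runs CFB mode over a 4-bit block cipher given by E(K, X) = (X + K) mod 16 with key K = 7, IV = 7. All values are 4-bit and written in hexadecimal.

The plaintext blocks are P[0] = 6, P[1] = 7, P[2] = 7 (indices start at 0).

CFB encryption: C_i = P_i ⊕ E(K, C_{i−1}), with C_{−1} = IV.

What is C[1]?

C[1] = 8

C[0]: E(K, 7) = E; 6 ⊕ E = 8.
C[1]: E(K, 8) = F; 7 ⊕ F = 8.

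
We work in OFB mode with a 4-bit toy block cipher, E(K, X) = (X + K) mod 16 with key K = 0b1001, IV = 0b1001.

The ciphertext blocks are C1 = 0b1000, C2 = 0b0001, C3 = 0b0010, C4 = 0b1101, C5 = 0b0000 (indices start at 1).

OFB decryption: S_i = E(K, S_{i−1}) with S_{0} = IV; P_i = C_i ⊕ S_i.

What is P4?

P4 = 0b0000

P1: S = E(K, 0b1001) = 0b0010; 0b1000 ⊕ 0b0010 = 0b1010.
P2: S = E(K, 0b0010) = 0b1011; 0b0001 ⊕ 0b1011 = 0b1010.
P3: S = E(K, 0b1011) = 0b0100; 0b0010 ⊕ 0b0100 = 0b0110.
P4: S = E(K, 0b0100) = 0b1101; 0b1101 ⊕ 0b1101 = 0b0000.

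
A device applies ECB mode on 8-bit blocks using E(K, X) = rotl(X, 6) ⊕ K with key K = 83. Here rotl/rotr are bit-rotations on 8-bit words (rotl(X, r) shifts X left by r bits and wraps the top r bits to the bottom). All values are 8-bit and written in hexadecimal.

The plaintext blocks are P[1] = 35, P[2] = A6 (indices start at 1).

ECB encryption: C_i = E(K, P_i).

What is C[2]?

C[2] = 2A

C[2]: E(K, A6) = 2A.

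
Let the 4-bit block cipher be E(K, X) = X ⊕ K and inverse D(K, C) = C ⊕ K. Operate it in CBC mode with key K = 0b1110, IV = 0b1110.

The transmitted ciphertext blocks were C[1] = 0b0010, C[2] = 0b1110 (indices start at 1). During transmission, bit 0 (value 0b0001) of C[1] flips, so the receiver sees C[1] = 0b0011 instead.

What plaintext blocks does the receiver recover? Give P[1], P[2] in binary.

CBC decryption: P_i = D(K, C_i) ⊕ C_{i−1}, with C_{0} = IV.
Only C[1] changed, to 0b0011. In CBC, a change in C_i garbles P_i and flips the same bit in P_{i+1}. Decrypting the received ciphertext:
P[1]: D(K, 0b0011) = 0b1101; 0b1101 ⊕ 0b1110 = 0b0011.
P[2]: D(K, 0b1110) = 0b0000; 0b0000 ⊕ 0b0011 = 0b0011.
Blocks that differ from the original plaintext: P[1], P[2].

P[1] = 0b0011, P[2] = 0b0011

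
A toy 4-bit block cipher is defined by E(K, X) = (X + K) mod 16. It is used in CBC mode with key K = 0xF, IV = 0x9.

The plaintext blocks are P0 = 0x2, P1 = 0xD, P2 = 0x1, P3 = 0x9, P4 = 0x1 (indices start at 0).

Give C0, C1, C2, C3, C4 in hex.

C0 = 0xA, C1 = 0x6, C2 = 0x6, C3 = 0xE, C4 = 0xE

CBC encryption: C_i = E(K, P_i ⊕ C_{i−1}), with C_{−1} = IV.
C0: P0 ⊕ 0x9 = 0xB; E(K, 0xB) = 0xA.
C1: P1 ⊕ 0xA = 0x7; E(K, 0x7) = 0x6.
C2: P2 ⊕ 0x6 = 0x7; E(K, 0x7) = 0x6.
C3: P3 ⊕ 0x6 = 0xF; E(K, 0xF) = 0xE.
C4: P4 ⊕ 0xE = 0xF; E(K, 0xF) = 0xE.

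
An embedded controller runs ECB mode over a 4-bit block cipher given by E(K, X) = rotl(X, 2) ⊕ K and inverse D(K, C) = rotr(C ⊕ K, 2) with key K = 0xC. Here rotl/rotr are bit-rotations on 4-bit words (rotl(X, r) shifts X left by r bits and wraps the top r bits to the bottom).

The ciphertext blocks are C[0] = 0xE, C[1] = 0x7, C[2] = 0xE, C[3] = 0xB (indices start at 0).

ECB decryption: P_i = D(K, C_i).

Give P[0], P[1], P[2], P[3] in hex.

P[0] = 0x8, P[1] = 0xE, P[2] = 0x8, P[3] = 0xD

P[0]: D(K, 0xE) = 0x8.
P[1]: D(K, 0x7) = 0xE.
P[2]: D(K, 0xE) = 0x8.
P[3]: D(K, 0xB) = 0xD.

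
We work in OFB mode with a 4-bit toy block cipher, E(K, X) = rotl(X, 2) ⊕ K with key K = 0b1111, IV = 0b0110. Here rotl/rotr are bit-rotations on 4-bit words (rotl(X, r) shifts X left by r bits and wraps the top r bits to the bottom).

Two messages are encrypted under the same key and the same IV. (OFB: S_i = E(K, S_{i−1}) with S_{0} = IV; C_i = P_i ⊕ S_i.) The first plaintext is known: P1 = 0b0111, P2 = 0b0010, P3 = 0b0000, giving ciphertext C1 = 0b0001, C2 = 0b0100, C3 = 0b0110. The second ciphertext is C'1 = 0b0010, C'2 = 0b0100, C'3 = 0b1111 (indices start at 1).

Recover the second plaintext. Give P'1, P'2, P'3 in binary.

P'1 = 0b0100, P'2 = 0b0010, P'3 = 0b1001

In OFB with a reused IV, both messages share the same keystream S_i, so C_i ⊕ C'_i = P_i ⊕ P'_i and thus P'_i = P_i ⊕ C_i ⊕ C'_i.
P'1: 0b0111 ⊕ 0b0001 ⊕ 0b0010 = 0b0100.
P'2: 0b0010 ⊕ 0b0100 ⊕ 0b0100 = 0b0010.
P'3: 0b0000 ⊕ 0b0110 ⊕ 0b1111 = 0b1001.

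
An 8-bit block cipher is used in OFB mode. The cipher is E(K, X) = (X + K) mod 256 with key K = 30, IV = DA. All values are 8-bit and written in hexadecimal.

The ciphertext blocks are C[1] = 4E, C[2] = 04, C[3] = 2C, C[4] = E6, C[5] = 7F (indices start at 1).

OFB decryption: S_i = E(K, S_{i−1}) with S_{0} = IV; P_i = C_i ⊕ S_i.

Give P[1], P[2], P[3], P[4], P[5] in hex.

P[1] = 44, P[2] = 3E, P[3] = 46, P[4] = 7C, P[5] = B5

P[1]: S = E(K, DA) = 0A; 4E ⊕ 0A = 44.
P[2]: S = E(K, 0A) = 3A; 04 ⊕ 3A = 3E.
P[3]: S = E(K, 3A) = 6A; 2C ⊕ 6A = 46.
P[4]: S = E(K, 6A) = 9A; E6 ⊕ 9A = 7C.
P[5]: S = E(K, 9A) = CA; 7F ⊕ CA = B5.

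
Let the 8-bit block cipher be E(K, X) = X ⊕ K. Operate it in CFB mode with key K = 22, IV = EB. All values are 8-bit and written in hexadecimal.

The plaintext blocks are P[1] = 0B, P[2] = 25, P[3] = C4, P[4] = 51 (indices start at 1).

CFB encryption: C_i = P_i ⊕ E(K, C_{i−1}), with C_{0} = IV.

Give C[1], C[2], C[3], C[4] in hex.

C[1] = C2, C[2] = C5, C[3] = 23, C[4] = 50

C[1]: E(K, EB) = C9; 0B ⊕ C9 = C2.
C[2]: E(K, C2) = E0; 25 ⊕ E0 = C5.
C[3]: E(K, C5) = E7; C4 ⊕ E7 = 23.
C[4]: E(K, 23) = 01; 51 ⊕ 01 = 50.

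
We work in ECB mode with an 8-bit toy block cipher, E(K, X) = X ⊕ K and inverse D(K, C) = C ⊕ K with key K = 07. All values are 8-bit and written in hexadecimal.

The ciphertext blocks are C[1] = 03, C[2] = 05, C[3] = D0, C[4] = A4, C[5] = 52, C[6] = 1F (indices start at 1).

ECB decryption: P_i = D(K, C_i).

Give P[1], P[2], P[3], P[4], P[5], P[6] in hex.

P[1]: D(K, 03) = 04.
P[2]: D(K, 05) = 02.
P[3]: D(K, D0) = D7.
P[4]: D(K, A4) = A3.
P[5]: D(K, 52) = 55.
P[6]: D(K, 1F) = 18.

P[1] = 04, P[2] = 02, P[3] = D7, P[4] = A3, P[5] = 55, P[6] = 18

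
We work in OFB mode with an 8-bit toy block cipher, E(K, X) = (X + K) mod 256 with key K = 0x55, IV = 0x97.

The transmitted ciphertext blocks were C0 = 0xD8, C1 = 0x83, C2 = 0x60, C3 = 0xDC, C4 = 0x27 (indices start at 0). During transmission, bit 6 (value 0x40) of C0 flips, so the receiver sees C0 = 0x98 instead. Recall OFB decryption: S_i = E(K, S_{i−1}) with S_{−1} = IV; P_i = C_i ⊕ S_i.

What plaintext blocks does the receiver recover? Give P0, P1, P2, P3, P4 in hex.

P0 = 0x74, P1 = 0xC2, P2 = 0xF6, P3 = 0x37, P4 = 0x67

Only C0 changed, to 0x98. In OFB, a change in C_i flips the same bit in P_i only; the keystream is unaffected. Decrypting the received ciphertext:
P0: S = E(K, 0x97) = 0xEC; 0x98 ⊕ 0xEC = 0x74.
P1: S = E(K, 0xEC) = 0x41; 0x83 ⊕ 0x41 = 0xC2.
P2: S = E(K, 0x41) = 0x96; 0x60 ⊕ 0x96 = 0xF6.
P3: S = E(K, 0x96) = 0xEB; 0xDC ⊕ 0xEB = 0x37.
P4: S = E(K, 0xEB) = 0x40; 0x27 ⊕ 0x40 = 0x67.
Blocks that differ from the original plaintext: P0.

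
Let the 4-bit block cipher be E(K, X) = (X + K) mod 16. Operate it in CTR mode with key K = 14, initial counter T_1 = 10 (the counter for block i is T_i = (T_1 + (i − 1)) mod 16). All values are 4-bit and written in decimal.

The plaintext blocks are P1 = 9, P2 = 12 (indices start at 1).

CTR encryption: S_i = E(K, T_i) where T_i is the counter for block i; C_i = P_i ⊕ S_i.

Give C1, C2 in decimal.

C1 = 1, C2 = 5

C1: T = 10, S = E(K, T) = 8; 9 ⊕ 8 = 1.
C2: T = 11, S = E(K, T) = 9; 12 ⊕ 9 = 5.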